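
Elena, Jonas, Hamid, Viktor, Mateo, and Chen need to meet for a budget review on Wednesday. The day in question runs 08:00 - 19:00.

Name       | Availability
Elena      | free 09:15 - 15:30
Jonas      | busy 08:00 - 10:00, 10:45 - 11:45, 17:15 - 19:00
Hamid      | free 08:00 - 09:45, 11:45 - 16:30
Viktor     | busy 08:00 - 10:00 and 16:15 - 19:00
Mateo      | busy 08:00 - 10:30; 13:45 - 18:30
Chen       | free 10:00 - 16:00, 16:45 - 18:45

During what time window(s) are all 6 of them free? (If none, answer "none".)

11:45-13:45

Elena free: 09:15-15:30.
Jonas free: 10:00-10:45, 11:45-17:15 (invert busy blocks within the working day).
Hamid free: 08:00-09:45, 11:45-16:30.
Viktor free: 10:00-16:15 (invert busy blocks within the working day).
Mateo free: 10:30-13:45, 18:30-19:00 (invert busy blocks within the working day).
Chen free: 10:00-16:00, 16:45-18:45.
Elena ∩ Jonas: 10:00-10:45, 11:45-15:30.
Elena ∩ Jonas ∩ Hamid: 11:45-15:30.
Elena ∩ Jonas ∩ Hamid ∩ Viktor: 11:45-15:30.
Elena ∩ Jonas ∩ Hamid ∩ Viktor ∩ Mateo: 11:45-13:45.
Elena ∩ Jonas ∩ Hamid ∩ Viktor ∩ Mateo ∩ Chen: 11:45-13:45.
So the common availability across everyone is 11:45-13:45.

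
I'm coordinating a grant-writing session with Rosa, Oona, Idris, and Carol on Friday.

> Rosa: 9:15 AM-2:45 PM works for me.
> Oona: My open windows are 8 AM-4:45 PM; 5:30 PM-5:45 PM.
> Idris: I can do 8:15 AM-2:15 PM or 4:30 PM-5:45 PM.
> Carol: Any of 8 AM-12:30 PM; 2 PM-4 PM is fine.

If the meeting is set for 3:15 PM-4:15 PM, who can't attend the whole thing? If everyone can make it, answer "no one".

Rosa: not fully free for 15:15-16:15. Oona: free for 15:15-16:15. Idris: not fully free for 15:15-16:15. Carol: not fully free for 15:15-16:15.

Carol, Idris, Rosa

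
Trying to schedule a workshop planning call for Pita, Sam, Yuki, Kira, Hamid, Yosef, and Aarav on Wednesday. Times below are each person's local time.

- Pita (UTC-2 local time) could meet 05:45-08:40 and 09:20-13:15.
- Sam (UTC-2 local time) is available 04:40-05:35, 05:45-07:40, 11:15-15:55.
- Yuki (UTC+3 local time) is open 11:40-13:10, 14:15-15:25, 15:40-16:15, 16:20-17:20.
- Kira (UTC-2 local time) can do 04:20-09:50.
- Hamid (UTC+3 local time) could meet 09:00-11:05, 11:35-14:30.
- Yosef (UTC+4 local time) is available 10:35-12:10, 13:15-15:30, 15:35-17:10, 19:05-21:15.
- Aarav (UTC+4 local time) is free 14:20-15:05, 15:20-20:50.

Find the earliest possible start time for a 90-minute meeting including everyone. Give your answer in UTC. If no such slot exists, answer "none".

none

Pita in UTC: 07:45-10:40, 11:20-15:15 (add 2h to convert from UTC-2).
Sam in UTC: 06:40-07:35, 07:45-09:40, 13:15-17:55 (add 2h to convert from UTC-2).
Yuki in UTC: 08:40-10:10, 11:15-12:25, 12:40-13:15, 13:20-14:20 (subtract 3h to convert from UTC+3).
Kira in UTC: 06:20-11:50 (add 2h to convert from UTC-2).
Hamid in UTC: 06:00-08:05, 08:35-11:30 (subtract 3h to convert from UTC+3).
Yosef in UTC: 06:35-08:10, 09:15-11:30, 11:35-13:10, 15:05-17:15 (subtract 4h to convert from UTC+4).
Aarav in UTC: 10:20-11:05, 11:20-16:50 (subtract 4h to convert from UTC+4).
Pita ∩ Sam: 07:45-09:40, 13:15-15:15.
Pita ∩ Sam ∩ Yuki: 08:40-09:40, 13:20-14:20.
Pita ∩ Sam ∩ Yuki ∩ Kira: 08:40-09:40.
Pita ∩ Sam ∩ Yuki ∩ Kira ∩ Hamid: 08:40-09:40.
Pita ∩ Sam ∩ Yuki ∩ Kira ∩ Hamid ∩ Yosef: 09:15-09:40.
Pita ∩ Sam ∩ Yuki ∩ Kira ∩ Hamid ∩ Yosef ∩ Aarav: ∅.
There is no time when everyone is free.
No common window is at least 90 minutes long.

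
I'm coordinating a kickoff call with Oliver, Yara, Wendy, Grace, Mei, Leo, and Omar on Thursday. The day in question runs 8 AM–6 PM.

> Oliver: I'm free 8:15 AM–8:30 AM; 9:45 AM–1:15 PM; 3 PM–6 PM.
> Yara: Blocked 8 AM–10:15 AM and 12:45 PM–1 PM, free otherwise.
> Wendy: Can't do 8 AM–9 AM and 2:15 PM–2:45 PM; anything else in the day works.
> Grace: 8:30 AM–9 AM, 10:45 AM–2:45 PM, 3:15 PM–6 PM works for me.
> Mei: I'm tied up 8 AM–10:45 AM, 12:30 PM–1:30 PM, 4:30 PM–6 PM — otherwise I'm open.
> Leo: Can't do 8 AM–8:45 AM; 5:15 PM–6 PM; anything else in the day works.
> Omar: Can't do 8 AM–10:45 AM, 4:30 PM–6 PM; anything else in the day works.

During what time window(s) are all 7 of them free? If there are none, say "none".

10:45-12:30, 15:15-16:30

Oliver free: 08:15-08:30, 09:45-13:15, 15:00-18:00.
Yara free: 10:15-12:45, 13:00-18:00 (invert busy blocks within the working day).
Wendy free: 09:00-14:15, 14:45-18:00 (invert busy blocks within the working day).
Grace free: 08:30-09:00, 10:45-14:45, 15:15-18:00.
Mei free: 10:45-12:30, 13:30-16:30 (invert busy blocks within the working day).
Leo free: 08:45-17:15 (invert busy blocks within the working day).
Omar free: 10:45-16:30 (invert busy blocks within the working day).
Oliver ∩ Yara: 10:15-12:45, 13:00-13:15, 15:00-18:00.
Oliver ∩ Yara ∩ Wendy: 10:15-12:45, 13:00-13:15, 15:00-18:00.
Oliver ∩ Yara ∩ Wendy ∩ Grace: 10:45-12:45, 13:00-13:15, 15:15-18:00.
Oliver ∩ Yara ∩ Wendy ∩ Grace ∩ Mei: 10:45-12:30, 15:15-16:30.
Oliver ∩ Yara ∩ Wendy ∩ Grace ∩ Mei ∩ Leo: 10:45-12:30, 15:15-16:30.
Oliver ∩ Yara ∩ Wendy ∩ Grace ∩ Mei ∩ Leo ∩ Omar: 10:45-12:30, 15:15-16:30.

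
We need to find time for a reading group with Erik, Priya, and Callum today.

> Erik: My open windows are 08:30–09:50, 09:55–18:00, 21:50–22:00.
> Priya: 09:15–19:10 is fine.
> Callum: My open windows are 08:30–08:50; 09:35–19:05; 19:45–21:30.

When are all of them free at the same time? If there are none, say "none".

Erik ∩ Priya: 09:15-09:50, 09:55-18:00.
Erik ∩ Priya ∩ Callum: 09:35-09:50, 09:55-18:00.
Those are the intersection windows.

09:35-09:50, 09:55-18:00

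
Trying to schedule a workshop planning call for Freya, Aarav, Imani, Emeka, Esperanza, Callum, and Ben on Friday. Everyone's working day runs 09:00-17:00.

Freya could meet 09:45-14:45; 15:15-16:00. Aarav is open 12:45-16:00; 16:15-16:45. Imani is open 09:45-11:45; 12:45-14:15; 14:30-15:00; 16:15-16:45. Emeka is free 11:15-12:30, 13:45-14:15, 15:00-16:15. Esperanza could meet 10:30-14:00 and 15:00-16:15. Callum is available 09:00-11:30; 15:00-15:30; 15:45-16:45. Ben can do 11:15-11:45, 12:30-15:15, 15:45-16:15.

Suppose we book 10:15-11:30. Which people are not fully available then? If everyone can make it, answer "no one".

Aarav, Ben, Emeka, Esperanza

Freya: free for 10:15-11:30. Aarav: not fully free for 10:15-11:30. Imani: free for 10:15-11:30. Emeka: not fully free for 10:15-11:30. Esperanza: not fully free for 10:15-11:30. Callum: free for 10:15-11:30. Ben: not fully free for 10:15-11:30.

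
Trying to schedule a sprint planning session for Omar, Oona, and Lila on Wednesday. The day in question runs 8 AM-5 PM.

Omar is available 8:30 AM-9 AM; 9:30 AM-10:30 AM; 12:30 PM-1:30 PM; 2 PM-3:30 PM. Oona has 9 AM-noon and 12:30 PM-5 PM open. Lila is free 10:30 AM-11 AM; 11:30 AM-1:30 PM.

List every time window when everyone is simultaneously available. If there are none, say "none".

12:30-13:30

Omar ∩ Oona: 09:30-10:30, 12:30-13:30, 14:00-15:30.
Omar ∩ Oona ∩ Lila: 12:30-13:30.
So the common availability across everyone is 12:30-13:30.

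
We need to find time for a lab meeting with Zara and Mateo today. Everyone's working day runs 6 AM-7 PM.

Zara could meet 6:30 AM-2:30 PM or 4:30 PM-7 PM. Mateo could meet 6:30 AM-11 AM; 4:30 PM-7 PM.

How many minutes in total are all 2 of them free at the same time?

420

Zara ∩ Mateo: 06:30-11:00, 16:30-19:00.
Summing the common windows: 270 + 150 = 420 minutes.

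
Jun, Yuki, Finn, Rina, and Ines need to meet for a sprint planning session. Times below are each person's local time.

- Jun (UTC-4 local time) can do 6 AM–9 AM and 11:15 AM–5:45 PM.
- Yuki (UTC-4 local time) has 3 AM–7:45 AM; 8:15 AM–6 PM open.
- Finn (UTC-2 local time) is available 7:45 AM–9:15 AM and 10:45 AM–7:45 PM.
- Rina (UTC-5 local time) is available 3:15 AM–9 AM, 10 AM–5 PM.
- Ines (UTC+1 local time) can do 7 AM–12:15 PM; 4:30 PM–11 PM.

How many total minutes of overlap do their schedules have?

450

Jun in UTC: 10:00-13:00, 15:15-21:45 (add 4h to convert from UTC-4).
Yuki in UTC: 07:00-11:45, 12:15-22:00 (add 4h to convert from UTC-4).
Finn in UTC: 09:45-11:15, 12:45-21:45 (add 2h to convert from UTC-2).
Rina in UTC: 08:15-14:00, 15:00-22:00 (add 5h to convert from UTC-5).
Ines in UTC: 06:00-11:15, 15:30-22:00 (subtract 1h to convert from UTC+1).
Jun ∩ Yuki: 10:00-11:45, 12:15-13:00, 15:15-21:45.
Jun ∩ Yuki ∩ Finn: 10:00-11:15, 12:45-13:00, 15:15-21:45.
Jun ∩ Yuki ∩ Finn ∩ Rina: 10:00-11:15, 12:45-13:00, 15:15-21:45.
Jun ∩ Yuki ∩ Finn ∩ Rina ∩ Ines: 10:00-11:15, 15:30-21:45.
Those are the intersection windows.
Summing the common windows: 75 + 375 = 450 minutes.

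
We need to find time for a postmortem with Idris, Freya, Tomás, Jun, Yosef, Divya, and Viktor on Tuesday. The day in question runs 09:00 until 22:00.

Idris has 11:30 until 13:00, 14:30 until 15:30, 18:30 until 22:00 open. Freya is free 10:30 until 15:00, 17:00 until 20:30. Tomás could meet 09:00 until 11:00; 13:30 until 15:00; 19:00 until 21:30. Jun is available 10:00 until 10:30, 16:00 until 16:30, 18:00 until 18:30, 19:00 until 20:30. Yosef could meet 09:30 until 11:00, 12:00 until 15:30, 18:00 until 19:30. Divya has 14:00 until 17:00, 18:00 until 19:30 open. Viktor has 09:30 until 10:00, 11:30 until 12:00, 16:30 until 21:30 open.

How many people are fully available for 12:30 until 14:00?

Freya and Yosef can make the full 12:30-14:00 slot — that's 2.

2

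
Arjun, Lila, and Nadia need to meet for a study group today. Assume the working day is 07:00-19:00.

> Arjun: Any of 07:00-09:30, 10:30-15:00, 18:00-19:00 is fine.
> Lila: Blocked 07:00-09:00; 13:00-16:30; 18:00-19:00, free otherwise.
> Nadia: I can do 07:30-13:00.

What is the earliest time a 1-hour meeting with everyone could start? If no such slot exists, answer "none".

10:30

Arjun free: 07:00-09:30, 10:30-15:00, 18:00-19:00.
Lila free: 09:00-13:00, 16:30-18:00 (invert busy blocks within the working day).
Nadia free: 07:30-13:00.
Arjun ∩ Lila: 09:00-09:30, 10:30-13:00.
Arjun ∩ Lila ∩ Nadia: 09:00-09:30, 10:30-13:00.
So the common availability across everyone is 09:00-09:30, 10:30-13:00.
The first common window of at least 60 minutes is 10:30-13:00, so the earliest start is 10:30.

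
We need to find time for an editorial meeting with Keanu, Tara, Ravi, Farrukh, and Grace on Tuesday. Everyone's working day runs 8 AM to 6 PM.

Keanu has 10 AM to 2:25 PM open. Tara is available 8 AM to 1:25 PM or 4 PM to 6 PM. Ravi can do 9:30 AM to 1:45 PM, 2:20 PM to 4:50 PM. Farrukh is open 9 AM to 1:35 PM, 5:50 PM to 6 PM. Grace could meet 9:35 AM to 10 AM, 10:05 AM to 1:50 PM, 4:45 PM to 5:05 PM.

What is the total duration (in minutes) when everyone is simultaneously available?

Keanu ∩ Tara: 10:00-13:25.
Keanu ∩ Tara ∩ Ravi: 10:00-13:25.
Keanu ∩ Tara ∩ Ravi ∩ Farrukh: 10:00-13:25.
Keanu ∩ Tara ∩ Ravi ∩ Farrukh ∩ Grace: 10:05-13:25.
Those are the intersection windows.
That's a single block of 200 minutes.

200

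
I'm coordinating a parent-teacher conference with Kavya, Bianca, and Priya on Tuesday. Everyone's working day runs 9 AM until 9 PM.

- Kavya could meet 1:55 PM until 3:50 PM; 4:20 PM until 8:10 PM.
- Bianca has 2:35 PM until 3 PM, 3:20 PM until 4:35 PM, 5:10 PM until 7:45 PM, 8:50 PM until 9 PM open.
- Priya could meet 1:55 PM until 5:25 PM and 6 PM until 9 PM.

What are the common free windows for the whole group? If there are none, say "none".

Kavya ∩ Bianca: 14:35-15:00, 15:20-15:50, 16:20-16:35, 17:10-19:45.
Kavya ∩ Bianca ∩ Priya: 14:35-15:00, 15:20-15:50, 16:20-16:35, 17:10-17:25, 18:00-19:45.
So the common availability across everyone is 14:35-15:00, 15:20-15:50, 16:20-16:35, 17:10-17:25, 18:00-19:45.

14:35-15:00, 15:20-15:50, 16:20-16:35, 17:10-17:25, 18:00-19:45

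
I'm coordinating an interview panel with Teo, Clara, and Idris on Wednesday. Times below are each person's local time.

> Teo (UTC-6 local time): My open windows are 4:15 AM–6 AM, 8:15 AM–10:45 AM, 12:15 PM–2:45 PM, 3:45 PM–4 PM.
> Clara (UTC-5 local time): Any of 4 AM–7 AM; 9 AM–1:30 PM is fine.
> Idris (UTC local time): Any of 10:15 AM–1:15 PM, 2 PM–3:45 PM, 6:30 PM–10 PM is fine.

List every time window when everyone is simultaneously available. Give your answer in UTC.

10:15-12:00, 14:15-15:45

Teo in UTC: 10:15-12:00, 14:15-16:45, 18:15-20:45, 21:45-22:00 (add 6h to convert from UTC-6).
Clara in UTC: 09:00-12:00, 14:00-18:30 (add 5h to convert from UTC-5).
Idris in UTC: 10:15-13:15, 14:00-15:45, 18:30-22:00.
Teo ∩ Clara: 10:15-12:00, 14:15-16:45, 18:15-18:30.
Teo ∩ Clara ∩ Idris: 10:15-12:00, 14:15-15:45.
Those are the intersection windows.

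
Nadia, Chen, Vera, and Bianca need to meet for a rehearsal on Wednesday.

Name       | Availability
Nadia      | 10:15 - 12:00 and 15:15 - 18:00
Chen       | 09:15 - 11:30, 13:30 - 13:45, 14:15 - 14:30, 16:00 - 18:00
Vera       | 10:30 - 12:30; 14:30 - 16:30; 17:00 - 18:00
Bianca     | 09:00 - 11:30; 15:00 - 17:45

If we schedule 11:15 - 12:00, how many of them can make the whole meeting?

2

Nadia and Vera can make the full 11:15-12:00 slot — that's 2.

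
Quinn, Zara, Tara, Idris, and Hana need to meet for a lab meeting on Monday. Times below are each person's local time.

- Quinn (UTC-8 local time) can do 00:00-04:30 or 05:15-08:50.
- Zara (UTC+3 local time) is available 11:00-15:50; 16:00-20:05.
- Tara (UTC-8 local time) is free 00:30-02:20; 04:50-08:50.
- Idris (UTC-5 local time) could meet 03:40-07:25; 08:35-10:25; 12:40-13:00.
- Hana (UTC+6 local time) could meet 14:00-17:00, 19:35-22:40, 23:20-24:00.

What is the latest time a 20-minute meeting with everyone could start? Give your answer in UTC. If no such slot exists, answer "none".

Quinn in UTC: 08:00-12:30, 13:15-16:50 (add 8h to convert from UTC-8).
Zara in UTC: 08:00-12:50, 13:00-17:05 (subtract 3h to convert from UTC+3).
Tara in UTC: 08:30-10:20, 12:50-16:50 (add 8h to convert from UTC-8).
Idris in UTC: 08:40-12:25, 13:35-15:25, 17:40-18:00 (add 5h to convert from UTC-5).
Hana in UTC: 08:00-11:00, 13:35-16:40, 17:20-18:00 (subtract 6h to convert from UTC+6).
Quinn ∩ Zara: 08:00-12:30, 13:15-16:50.
Quinn ∩ Zara ∩ Tara: 08:30-10:20, 13:15-16:50.
Quinn ∩ Zara ∩ Tara ∩ Idris: 08:40-10:20, 13:35-15:25.
Quinn ∩ Zara ∩ Tara ∩ Idris ∩ Hana: 08:40-10:20, 13:35-15:25.
The last common window of at least 20 minutes is 13:35-15:25; a 20-minute meeting can start as late as 15:05 and still end by 15:25.

15:05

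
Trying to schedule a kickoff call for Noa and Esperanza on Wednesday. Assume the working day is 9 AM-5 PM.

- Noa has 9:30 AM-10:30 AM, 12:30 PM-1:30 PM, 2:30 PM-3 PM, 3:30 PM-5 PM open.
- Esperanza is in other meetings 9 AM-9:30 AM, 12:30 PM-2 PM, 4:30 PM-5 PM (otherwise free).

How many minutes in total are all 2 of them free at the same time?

Noa free: 09:30-10:30, 12:30-13:30, 14:30-15:00, 15:30-17:00.
Esperanza free: 09:30-12:30, 14:00-16:30 (invert busy blocks within the working day).
Noa ∩ Esperanza: 09:30-10:30, 14:30-15:00, 15:30-16:30.
Summing the common windows: 60 + 30 + 60 = 150 minutes.

150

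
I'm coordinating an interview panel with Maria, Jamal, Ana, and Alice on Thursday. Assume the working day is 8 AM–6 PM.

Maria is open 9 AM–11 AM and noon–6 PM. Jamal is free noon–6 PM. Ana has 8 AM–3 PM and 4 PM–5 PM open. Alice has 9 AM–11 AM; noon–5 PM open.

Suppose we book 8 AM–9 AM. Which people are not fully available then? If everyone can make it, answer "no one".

Maria: not fully free for 08:00-09:00. Jamal: not fully free for 08:00-09:00. Ana: free for 08:00-09:00. Alice: not fully free for 08:00-09:00.

Alice, Jamal, Maria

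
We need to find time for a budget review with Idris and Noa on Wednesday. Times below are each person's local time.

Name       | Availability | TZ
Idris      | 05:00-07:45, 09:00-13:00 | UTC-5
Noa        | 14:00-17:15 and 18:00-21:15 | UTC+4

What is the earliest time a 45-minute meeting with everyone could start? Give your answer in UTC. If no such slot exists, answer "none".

10:00

Idris in UTC: 10:00-12:45, 14:00-18:00 (add 5h to convert from UTC-5).
Noa in UTC: 10:00-13:15, 14:00-17:15 (subtract 4h to convert from UTC+4).
Idris ∩ Noa: 10:00-12:45, 14:00-17:15.
The first common window of at least 45 minutes is 10:00-12:45, so the earliest start is 10:00.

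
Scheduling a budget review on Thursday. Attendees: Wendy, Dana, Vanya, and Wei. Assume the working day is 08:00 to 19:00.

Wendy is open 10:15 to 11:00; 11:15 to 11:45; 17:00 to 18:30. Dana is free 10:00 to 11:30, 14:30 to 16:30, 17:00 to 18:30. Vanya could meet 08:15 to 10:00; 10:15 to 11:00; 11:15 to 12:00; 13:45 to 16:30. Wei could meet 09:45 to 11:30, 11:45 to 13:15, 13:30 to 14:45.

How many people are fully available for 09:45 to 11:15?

1

Wei can make the full 09:45-11:15 slot — that's 1.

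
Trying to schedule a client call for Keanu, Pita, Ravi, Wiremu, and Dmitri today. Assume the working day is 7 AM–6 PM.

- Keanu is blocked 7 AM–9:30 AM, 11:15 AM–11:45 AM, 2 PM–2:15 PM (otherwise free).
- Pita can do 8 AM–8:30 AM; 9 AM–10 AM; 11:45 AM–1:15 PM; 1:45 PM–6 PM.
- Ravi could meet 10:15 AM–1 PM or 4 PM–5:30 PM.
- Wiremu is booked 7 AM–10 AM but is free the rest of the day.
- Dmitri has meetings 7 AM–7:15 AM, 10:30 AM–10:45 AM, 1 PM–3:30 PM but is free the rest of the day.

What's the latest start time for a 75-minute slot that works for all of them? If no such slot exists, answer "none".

Keanu free: 09:30-11:15, 11:45-14:00, 14:15-18:00 (invert busy blocks within the working day).
Pita free: 08:00-08:30, 09:00-10:00, 11:45-13:15, 13:45-18:00.
Ravi free: 10:15-13:00, 16:00-17:30.
Wiremu free: 10:00-18:00 (invert busy blocks within the working day).
Dmitri free: 07:15-10:30, 10:45-13:00, 15:30-18:00 (invert busy blocks within the working day).
Keanu ∩ Pita: 09:30-10:00, 11:45-13:15, 13:45-14:00, 14:15-18:00.
Keanu ∩ Pita ∩ Ravi: 11:45-13:00, 16:00-17:30.
Keanu ∩ Pita ∩ Ravi ∩ Wiremu: 11:45-13:00, 16:00-17:30.
Keanu ∩ Pita ∩ Ravi ∩ Wiremu ∩ Dmitri: 11:45-13:00, 16:00-17:30.
The last common window of at least 75 minutes is 16:00-17:30; a 75-minute meeting can start as late as 16:15 and still end by 17:30.

16:15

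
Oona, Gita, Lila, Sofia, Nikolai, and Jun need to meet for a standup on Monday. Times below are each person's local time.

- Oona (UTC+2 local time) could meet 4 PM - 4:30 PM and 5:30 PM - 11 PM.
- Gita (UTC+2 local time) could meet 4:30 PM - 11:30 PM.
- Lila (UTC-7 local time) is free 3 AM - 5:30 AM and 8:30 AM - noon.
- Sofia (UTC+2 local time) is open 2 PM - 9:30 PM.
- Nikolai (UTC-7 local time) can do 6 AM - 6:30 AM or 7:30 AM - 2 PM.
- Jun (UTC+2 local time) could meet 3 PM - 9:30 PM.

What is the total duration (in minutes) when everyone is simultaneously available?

210

Oona in UTC: 14:00-14:30, 15:30-21:00 (subtract 2h to convert from UTC+2).
Gita in UTC: 14:30-21:30 (subtract 2h to convert from UTC+2).
Lila in UTC: 10:00-12:30, 15:30-19:00 (add 7h to convert from UTC-7).
Sofia in UTC: 12:00-19:30 (subtract 2h to convert from UTC+2).
Nikolai in UTC: 13:00-13:30, 14:30-21:00 (add 7h to convert from UTC-7).
Jun in UTC: 13:00-19:30 (subtract 2h to convert from UTC+2).
Oona ∩ Gita: 15:30-21:00.
Oona ∩ Gita ∩ Lila: 15:30-19:00.
Oona ∩ Gita ∩ Lila ∩ Sofia: 15:30-19:00.
Oona ∩ Gita ∩ Lila ∩ Sofia ∩ Nikolai: 15:30-19:00.
Oona ∩ Gita ∩ Lila ∩ Sofia ∩ Nikolai ∩ Jun: 15:30-19:00.
That's a single block of 210 minutes.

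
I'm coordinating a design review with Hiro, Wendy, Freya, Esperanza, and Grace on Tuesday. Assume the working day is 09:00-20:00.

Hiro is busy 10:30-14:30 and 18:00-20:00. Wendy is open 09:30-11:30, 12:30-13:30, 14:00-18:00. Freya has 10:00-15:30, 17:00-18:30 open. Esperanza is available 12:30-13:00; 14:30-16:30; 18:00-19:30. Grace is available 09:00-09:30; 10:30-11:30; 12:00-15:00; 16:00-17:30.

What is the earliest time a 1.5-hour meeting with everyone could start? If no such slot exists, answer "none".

Hiro free: 09:00-10:30, 14:30-18:00 (invert busy blocks within the working day).
Wendy free: 09:30-11:30, 12:30-13:30, 14:00-18:00.
Freya free: 10:00-15:30, 17:00-18:30.
Esperanza free: 12:30-13:00, 14:30-16:30, 18:00-19:30.
Grace free: 09:00-09:30, 10:30-11:30, 12:00-15:00, 16:00-17:30.
Hiro ∩ Wendy: 09:30-10:30, 14:30-18:00.
Hiro ∩ Wendy ∩ Freya: 10:00-10:30, 14:30-15:30, 17:00-18:00.
Hiro ∩ Wendy ∩ Freya ∩ Esperanza: 14:30-15:30.
Hiro ∩ Wendy ∩ Freya ∩ Esperanza ∩ Grace: 14:30-15:00.
No common window is at least 90 minutes long.

none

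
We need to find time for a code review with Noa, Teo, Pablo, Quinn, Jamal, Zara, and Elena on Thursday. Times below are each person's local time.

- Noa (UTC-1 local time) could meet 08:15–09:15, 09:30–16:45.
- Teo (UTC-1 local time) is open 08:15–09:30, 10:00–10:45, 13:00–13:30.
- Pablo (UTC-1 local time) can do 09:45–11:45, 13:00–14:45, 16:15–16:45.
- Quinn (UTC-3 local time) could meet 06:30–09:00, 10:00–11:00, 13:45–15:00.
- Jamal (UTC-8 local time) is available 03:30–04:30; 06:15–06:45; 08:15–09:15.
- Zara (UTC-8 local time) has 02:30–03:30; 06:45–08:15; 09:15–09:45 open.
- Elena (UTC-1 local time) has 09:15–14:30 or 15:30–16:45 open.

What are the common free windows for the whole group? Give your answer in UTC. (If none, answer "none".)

Noa in UTC: 09:15-10:15, 10:30-17:45 (add 1h to convert from UTC-1).
Teo in UTC: 09:15-10:30, 11:00-11:45, 14:00-14:30 (add 1h to convert from UTC-1).
Pablo in UTC: 10:45-12:45, 14:00-15:45, 17:15-17:45 (add 1h to convert from UTC-1).
Quinn in UTC: 09:30-12:00, 13:00-14:00, 16:45-18:00 (add 3h to convert from UTC-3).
Jamal in UTC: 11:30-12:30, 14:15-14:45, 16:15-17:15 (add 8h to convert from UTC-8).
Zara in UTC: 10:30-11:30, 14:45-16:15, 17:15-17:45 (add 8h to convert from UTC-8).
Elena in UTC: 10:15-15:30, 16:30-17:45 (add 1h to convert from UTC-1).
Noa ∩ Teo: 09:15-10:15, 11:00-11:45, 14:00-14:30.
Noa ∩ Teo ∩ Pablo: 11:00-11:45, 14:00-14:30.
Noa ∩ Teo ∩ Pablo ∩ Quinn: 11:00-11:45.
Noa ∩ Teo ∩ Pablo ∩ Quinn ∩ Jamal: 11:30-11:45.
Noa ∩ Teo ∩ Pablo ∩ Quinn ∩ Jamal ∩ Zara: ∅.
Noa ∩ Teo ∩ Pablo ∩ Quinn ∩ Jamal ∩ Zara ∩ Elena: ∅.
There is no time when everyone is free.

none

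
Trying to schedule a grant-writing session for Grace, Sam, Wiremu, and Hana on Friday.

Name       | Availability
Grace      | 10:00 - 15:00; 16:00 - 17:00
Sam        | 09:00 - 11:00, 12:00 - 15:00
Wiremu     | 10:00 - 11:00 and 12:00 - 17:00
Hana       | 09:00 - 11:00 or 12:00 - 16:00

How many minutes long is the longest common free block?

180

Grace ∩ Sam: 10:00-11:00, 12:00-15:00.
Grace ∩ Sam ∩ Wiremu: 10:00-11:00, 12:00-15:00.
Grace ∩ Sam ∩ Wiremu ∩ Hana: 10:00-11:00, 12:00-15:00.
The longest is 12:00-15:00 at 180 minutes.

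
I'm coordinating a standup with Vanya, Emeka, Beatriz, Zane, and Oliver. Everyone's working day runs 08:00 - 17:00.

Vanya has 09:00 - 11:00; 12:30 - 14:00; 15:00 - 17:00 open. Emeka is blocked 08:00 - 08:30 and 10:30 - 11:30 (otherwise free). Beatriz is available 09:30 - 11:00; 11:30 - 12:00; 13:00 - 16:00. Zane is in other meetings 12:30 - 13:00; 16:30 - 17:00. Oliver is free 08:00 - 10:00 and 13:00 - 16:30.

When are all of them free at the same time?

Vanya free: 09:00-11:00, 12:30-14:00, 15:00-17:00.
Emeka free: 08:30-10:30, 11:30-17:00 (invert busy blocks within the working day).
Beatriz free: 09:30-11:00, 11:30-12:00, 13:00-16:00.
Zane free: 08:00-12:30, 13:00-16:30 (invert busy blocks within the working day).
Oliver free: 08:00-10:00, 13:00-16:30.
Vanya ∩ Emeka: 09:00-10:30, 12:30-14:00, 15:00-17:00.
Vanya ∩ Emeka ∩ Beatriz: 09:30-10:30, 13:00-14:00, 15:00-16:00.
Vanya ∩ Emeka ∩ Beatriz ∩ Zane: 09:30-10:30, 13:00-14:00, 15:00-16:00.
Vanya ∩ Emeka ∩ Beatriz ∩ Zane ∩ Oliver: 09:30-10:00, 13:00-14:00, 15:00-16:00.
So the common availability across everyone is 09:30-10:00, 13:00-14:00, 15:00-16:00.

09:30-10:00, 13:00-14:00, 15:00-16:00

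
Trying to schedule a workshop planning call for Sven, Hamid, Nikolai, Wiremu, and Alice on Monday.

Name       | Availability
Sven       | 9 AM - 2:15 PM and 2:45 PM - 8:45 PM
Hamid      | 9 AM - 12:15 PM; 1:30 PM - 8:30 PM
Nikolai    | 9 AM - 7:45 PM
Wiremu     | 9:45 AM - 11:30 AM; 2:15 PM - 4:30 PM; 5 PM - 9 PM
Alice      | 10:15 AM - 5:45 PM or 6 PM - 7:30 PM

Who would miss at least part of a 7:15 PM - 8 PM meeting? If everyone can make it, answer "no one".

Alice, Nikolai

Sven: free for 19:15-20:00. Hamid: free for 19:15-20:00. Nikolai: not fully free for 19:15-20:00. Wiremu: free for 19:15-20:00. Alice: not fully free for 19:15-20:00.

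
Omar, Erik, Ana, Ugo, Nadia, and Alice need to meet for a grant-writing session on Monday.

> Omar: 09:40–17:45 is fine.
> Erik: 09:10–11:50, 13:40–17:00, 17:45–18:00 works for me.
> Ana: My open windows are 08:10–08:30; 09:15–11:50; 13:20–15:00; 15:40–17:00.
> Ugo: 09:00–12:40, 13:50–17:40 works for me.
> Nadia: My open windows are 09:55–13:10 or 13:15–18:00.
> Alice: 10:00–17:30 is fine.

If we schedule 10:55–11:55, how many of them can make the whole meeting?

Omar, Ugo, Nadia, and Alice can make the full 10:55-11:55 slot — that's 4.

4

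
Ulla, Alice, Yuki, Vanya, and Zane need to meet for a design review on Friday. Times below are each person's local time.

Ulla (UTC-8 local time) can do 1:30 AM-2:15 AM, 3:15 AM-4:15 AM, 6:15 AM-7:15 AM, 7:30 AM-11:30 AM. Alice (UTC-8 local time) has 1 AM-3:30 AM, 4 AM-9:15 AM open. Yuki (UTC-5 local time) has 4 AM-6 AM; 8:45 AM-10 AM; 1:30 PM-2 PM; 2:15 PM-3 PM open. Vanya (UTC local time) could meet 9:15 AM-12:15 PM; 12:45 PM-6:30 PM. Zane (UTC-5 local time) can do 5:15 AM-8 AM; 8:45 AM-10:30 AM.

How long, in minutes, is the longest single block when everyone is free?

Ulla in UTC: 09:30-10:15, 11:15-12:15, 14:15-15:15, 15:30-19:30 (add 8h to convert from UTC-8).
Alice in UTC: 09:00-11:30, 12:00-17:15 (add 8h to convert from UTC-8).
Yuki in UTC: 09:00-11:00, 13:45-15:00, 18:30-19:00, 19:15-20:00 (add 5h to convert from UTC-5).
Vanya in UTC: 09:15-12:15, 12:45-18:30.
Zane in UTC: 10:15-13:00, 13:45-15:30 (add 5h to convert from UTC-5).
Ulla ∩ Alice: 09:30-10:15, 11:15-11:30, 12:00-12:15, 14:15-15:15, 15:30-17:15.
Ulla ∩ Alice ∩ Yuki: 09:30-10:15, 14:15-15:00.
Ulla ∩ Alice ∩ Yuki ∩ Vanya: 09:30-10:15, 14:15-15:00.
Ulla ∩ Alice ∩ Yuki ∩ Vanya ∩ Zane: 14:15-15:00.
The longest is 14:15-15:00 at 45 minutes.

45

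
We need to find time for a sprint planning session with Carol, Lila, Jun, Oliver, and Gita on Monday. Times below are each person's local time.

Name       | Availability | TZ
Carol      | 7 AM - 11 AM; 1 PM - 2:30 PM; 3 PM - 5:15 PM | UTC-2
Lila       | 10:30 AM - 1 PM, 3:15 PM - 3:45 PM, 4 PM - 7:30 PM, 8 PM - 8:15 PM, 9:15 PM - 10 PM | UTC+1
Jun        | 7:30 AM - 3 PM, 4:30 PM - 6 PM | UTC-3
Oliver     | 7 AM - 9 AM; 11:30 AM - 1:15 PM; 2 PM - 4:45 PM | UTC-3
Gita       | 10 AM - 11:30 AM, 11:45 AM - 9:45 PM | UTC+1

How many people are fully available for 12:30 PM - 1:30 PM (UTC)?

2

Carol in UTC: 09:00-13:00, 15:00-16:30, 17:00-19:15 (add 2h to convert from UTC-2).
Lila in UTC: 09:30-12:00, 14:15-14:45, 15:00-18:30, 19:00-19:15, 20:15-21:00 (subtract 1h to convert from UTC+1).
Jun in UTC: 10:30-18:00, 19:30-21:00 (add 3h to convert from UTC-3).
Oliver in UTC: 10:00-12:00, 14:30-16:15, 17:00-19:45 (add 3h to convert from UTC-3).
Gita in UTC: 09:00-10:30, 10:45-20:45 (subtract 1h to convert from UTC+1).
Jun and Gita can make the full 12:30-13:30 slot — that's 2.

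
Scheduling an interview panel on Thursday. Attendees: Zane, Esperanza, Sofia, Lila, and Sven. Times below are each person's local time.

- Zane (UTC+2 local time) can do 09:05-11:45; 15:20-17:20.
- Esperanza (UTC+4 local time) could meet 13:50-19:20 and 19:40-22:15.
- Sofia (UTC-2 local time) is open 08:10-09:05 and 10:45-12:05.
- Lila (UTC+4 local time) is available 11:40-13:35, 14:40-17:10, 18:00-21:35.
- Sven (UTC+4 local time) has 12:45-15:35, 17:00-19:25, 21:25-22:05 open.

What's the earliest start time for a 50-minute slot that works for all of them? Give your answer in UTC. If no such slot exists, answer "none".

Zane in UTC: 07:05-09:45, 13:20-15:20 (subtract 2h to convert from UTC+2).
Esperanza in UTC: 09:50-15:20, 15:40-18:15 (subtract 4h to convert from UTC+4).
Sofia in UTC: 10:10-11:05, 12:45-14:05 (add 2h to convert from UTC-2).
Lila in UTC: 07:40-09:35, 10:40-13:10, 14:00-17:35 (subtract 4h to convert from UTC+4).
Sven in UTC: 08:45-11:35, 13:00-15:25, 17:25-18:05 (subtract 4h to convert from UTC+4).
Zane ∩ Esperanza: 13:20-15:20.
Zane ∩ Esperanza ∩ Sofia: 13:20-14:05.
Zane ∩ Esperanza ∩ Sofia ∩ Lila: 14:00-14:05.
Zane ∩ Esperanza ∩ Sofia ∩ Lila ∩ Sven: 14:00-14:05.
No common window is at least 50 minutes long.

none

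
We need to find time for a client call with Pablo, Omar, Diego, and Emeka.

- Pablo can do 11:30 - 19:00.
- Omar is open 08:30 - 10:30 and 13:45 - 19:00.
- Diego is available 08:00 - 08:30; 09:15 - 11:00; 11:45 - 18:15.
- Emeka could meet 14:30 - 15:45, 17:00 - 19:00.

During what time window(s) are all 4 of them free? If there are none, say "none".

14:30-15:45, 17:00-18:15

Pablo ∩ Omar: 13:45-19:00.
Pablo ∩ Omar ∩ Diego: 13:45-18:15.
Pablo ∩ Omar ∩ Diego ∩ Emeka: 14:30-15:45, 17:00-18:15.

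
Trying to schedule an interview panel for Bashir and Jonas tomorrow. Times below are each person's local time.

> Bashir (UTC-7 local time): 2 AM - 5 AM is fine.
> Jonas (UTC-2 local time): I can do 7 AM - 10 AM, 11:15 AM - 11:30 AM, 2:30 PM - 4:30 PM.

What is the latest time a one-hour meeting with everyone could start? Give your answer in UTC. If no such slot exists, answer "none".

Bashir in UTC: 09:00-12:00 (add 7h to convert from UTC-7).
Jonas in UTC: 09:00-12:00, 13:15-13:30, 16:30-18:30 (add 2h to convert from UTC-2).
Bashir ∩ Jonas: 09:00-12:00.
The last common window of at least 60 minutes is 09:00-12:00; a 60-minute meeting can start as late as 11:00 and still end by 12:00.

11:00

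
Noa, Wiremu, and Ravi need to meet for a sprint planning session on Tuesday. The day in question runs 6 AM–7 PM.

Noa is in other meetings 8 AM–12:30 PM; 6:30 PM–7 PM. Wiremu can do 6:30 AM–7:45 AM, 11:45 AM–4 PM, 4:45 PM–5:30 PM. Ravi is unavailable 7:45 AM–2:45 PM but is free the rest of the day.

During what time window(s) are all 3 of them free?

06:30-07:45, 14:45-16:00, 16:45-17:30

Noa free: 06:00-08:00, 12:30-18:30 (invert busy blocks within the working day).
Wiremu free: 06:30-07:45, 11:45-16:00, 16:45-17:30.
Ravi free: 06:00-07:45, 14:45-19:00 (invert busy blocks within the working day).
Noa ∩ Wiremu: 06:30-07:45, 12:30-16:00, 16:45-17:30.
Noa ∩ Wiremu ∩ Ravi: 06:30-07:45, 14:45-16:00, 16:45-17:30.
Those are the intersection windows.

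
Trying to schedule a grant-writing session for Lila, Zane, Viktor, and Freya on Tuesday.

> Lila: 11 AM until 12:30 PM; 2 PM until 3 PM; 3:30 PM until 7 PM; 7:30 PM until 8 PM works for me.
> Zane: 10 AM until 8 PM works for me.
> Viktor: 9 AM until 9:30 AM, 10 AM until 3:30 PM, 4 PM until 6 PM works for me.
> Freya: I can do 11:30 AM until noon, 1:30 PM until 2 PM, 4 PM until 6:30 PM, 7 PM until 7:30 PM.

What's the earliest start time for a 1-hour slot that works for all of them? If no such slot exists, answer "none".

Lila ∩ Zane: 11:00-12:30, 14:00-15:00, 15:30-19:00, 19:30-20:00.
Lila ∩ Zane ∩ Viktor: 11:00-12:30, 14:00-15:00, 16:00-18:00.
Lila ∩ Zane ∩ Viktor ∩ Freya: 11:30-12:00, 16:00-18:00.
The first common window of at least 60 minutes is 16:00-18:00, so the earliest start is 16:00.

16:00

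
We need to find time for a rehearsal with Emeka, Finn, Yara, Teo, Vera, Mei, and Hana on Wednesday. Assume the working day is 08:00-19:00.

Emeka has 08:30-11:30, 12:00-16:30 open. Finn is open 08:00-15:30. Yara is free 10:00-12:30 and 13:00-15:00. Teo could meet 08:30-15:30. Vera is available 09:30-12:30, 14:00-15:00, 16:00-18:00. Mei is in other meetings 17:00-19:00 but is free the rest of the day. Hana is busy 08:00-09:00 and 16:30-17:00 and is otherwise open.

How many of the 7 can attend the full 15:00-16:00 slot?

Emeka free: 08:30-11:30, 12:00-16:30.
Finn free: 08:00-15:30.
Yara free: 10:00-12:30, 13:00-15:00.
Teo free: 08:30-15:30.
Vera free: 09:30-12:30, 14:00-15:00, 16:00-18:00.
Mei free: 08:00-17:00 (invert busy blocks within the working day).
Hana free: 09:00-16:30, 17:00-19:00 (invert busy blocks within the working day).
Emeka, Mei, and Hana can make the full 15:00-16:00 slot — that's 3.

3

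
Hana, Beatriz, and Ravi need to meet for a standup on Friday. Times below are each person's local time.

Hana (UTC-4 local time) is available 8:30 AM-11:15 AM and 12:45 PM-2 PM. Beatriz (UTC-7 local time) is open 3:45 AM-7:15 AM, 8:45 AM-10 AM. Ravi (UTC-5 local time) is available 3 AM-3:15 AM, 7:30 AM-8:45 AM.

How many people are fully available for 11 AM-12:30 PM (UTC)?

Hana in UTC: 12:30-15:15, 16:45-18:00 (add 4h to convert from UTC-4).
Beatriz in UTC: 10:45-14:15, 15:45-17:00 (add 7h to convert from UTC-7).
Ravi in UTC: 08:00-08:15, 12:30-13:45 (add 5h to convert from UTC-5).
Beatriz can make the full 11:00-12:30 slot — that's 1.

1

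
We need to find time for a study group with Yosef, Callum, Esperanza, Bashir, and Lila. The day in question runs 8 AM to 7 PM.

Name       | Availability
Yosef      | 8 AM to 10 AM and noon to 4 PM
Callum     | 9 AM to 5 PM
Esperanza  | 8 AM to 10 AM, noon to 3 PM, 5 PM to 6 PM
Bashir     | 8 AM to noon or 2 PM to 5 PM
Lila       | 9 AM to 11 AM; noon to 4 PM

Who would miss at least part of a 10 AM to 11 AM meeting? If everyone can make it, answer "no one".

Yosef: not fully free for 10:00-11:00. Callum: free for 10:00-11:00. Esperanza: not fully free for 10:00-11:00. Bashir: free for 10:00-11:00. Lila: free for 10:00-11:00.

Esperanza, Yosef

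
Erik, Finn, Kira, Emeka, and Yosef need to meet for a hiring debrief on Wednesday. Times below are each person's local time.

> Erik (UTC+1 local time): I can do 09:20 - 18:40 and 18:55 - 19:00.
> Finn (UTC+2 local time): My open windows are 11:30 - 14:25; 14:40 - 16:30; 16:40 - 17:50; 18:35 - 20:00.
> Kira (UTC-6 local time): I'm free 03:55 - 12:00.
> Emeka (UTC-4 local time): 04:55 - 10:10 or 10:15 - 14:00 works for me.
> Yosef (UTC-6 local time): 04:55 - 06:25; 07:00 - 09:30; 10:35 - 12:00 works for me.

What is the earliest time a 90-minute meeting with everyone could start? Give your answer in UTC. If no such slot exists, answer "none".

10:55

Erik in UTC: 08:20-17:40, 17:55-18:00 (subtract 1h to convert from UTC+1).
Finn in UTC: 09:30-12:25, 12:40-14:30, 14:40-15:50, 16:35-18:00 (subtract 2h to convert from UTC+2).
Kira in UTC: 09:55-18:00 (add 6h to convert from UTC-6).
Emeka in UTC: 08:55-14:10, 14:15-18:00 (add 4h to convert from UTC-4).
Yosef in UTC: 10:55-12:25, 13:00-15:30, 16:35-18:00 (add 6h to convert from UTC-6).
Erik ∩ Finn: 09:30-12:25, 12:40-14:30, 14:40-15:50, 16:35-17:40, 17:55-18:00.
Erik ∩ Finn ∩ Kira: 09:55-12:25, 12:40-14:30, 14:40-15:50, 16:35-17:40, 17:55-18:00.
Erik ∩ Finn ∩ Kira ∩ Emeka: 09:55-12:25, 12:40-14:10, 14:15-14:30, 14:40-15:50, 16:35-17:40, 17:55-18:00.
Erik ∩ Finn ∩ Kira ∩ Emeka ∩ Yosef: 10:55-12:25, 13:00-14:10, 14:15-14:30, 14:40-15:30, 16:35-17:40, 17:55-18:00.
So the common availability across everyone is 10:55-12:25, 13:00-14:10, 14:15-14:30, 14:40-15:30, 16:35-17:40, 17:55-18:00.
The first common window of at least 90 minutes is 10:55-12:25, so the earliest start is 10:55.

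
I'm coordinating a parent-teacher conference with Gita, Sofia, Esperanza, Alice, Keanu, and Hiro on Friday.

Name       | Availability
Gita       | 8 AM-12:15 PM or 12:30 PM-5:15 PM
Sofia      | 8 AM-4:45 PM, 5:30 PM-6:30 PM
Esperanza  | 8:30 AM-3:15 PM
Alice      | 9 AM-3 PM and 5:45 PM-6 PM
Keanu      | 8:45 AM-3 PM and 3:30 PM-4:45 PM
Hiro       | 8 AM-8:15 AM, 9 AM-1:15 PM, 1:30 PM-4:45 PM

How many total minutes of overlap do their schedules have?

330

Gita ∩ Sofia: 08:00-12:15, 12:30-16:45.
Gita ∩ Sofia ∩ Esperanza: 08:30-12:15, 12:30-15:15.
Gita ∩ Sofia ∩ Esperanza ∩ Alice: 09:00-12:15, 12:30-15:00.
Gita ∩ Sofia ∩ Esperanza ∩ Alice ∩ Keanu: 09:00-12:15, 12:30-15:00.
Gita ∩ Sofia ∩ Esperanza ∩ Alice ∩ Keanu ∩ Hiro: 09:00-12:15, 12:30-13:15, 13:30-15:00.
Summing the common windows: 195 + 45 + 90 = 330 minutes.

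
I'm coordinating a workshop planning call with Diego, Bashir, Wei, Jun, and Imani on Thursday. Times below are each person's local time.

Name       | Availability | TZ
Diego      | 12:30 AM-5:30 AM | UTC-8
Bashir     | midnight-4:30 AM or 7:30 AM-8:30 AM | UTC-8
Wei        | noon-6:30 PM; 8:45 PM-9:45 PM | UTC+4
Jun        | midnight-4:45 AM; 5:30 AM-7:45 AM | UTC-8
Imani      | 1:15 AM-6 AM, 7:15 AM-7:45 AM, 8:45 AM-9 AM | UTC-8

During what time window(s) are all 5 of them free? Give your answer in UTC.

09:15-12:30

Diego in UTC: 08:30-13:30 (add 8h to convert from UTC-8).
Bashir in UTC: 08:00-12:30, 15:30-16:30 (add 8h to convert from UTC-8).
Wei in UTC: 08:00-14:30, 16:45-17:45 (subtract 4h to convert from UTC+4).
Jun in UTC: 08:00-12:45, 13:30-15:45 (add 8h to convert from UTC-8).
Imani in UTC: 09:15-14:00, 15:15-15:45, 16:45-17:00 (add 8h to convert from UTC-8).
Diego ∩ Bashir: 08:30-12:30.
Diego ∩ Bashir ∩ Wei: 08:30-12:30.
Diego ∩ Bashir ∩ Wei ∩ Jun: 08:30-12:30.
Diego ∩ Bashir ∩ Wei ∩ Jun ∩ Imani: 09:15-12:30.
So the common availability across everyone is 09:15-12:30.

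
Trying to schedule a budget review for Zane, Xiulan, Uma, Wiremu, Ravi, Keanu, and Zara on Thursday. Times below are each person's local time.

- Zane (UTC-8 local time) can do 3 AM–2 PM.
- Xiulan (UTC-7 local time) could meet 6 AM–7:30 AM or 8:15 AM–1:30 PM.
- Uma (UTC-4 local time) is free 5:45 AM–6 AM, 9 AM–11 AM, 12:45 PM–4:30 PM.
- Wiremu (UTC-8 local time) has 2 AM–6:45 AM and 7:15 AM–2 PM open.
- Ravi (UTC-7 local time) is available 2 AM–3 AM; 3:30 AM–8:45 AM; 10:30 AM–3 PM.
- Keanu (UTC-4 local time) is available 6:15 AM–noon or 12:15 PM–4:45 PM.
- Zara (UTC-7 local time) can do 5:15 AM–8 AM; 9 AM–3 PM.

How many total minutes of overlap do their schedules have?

Zane in UTC: 11:00-22:00 (add 8h to convert from UTC-8).
Xiulan in UTC: 13:00-14:30, 15:15-20:30 (add 7h to convert from UTC-7).
Uma in UTC: 09:45-10:00, 13:00-15:00, 16:45-20:30 (add 4h to convert from UTC-4).
Wiremu in UTC: 10:00-14:45, 15:15-22:00 (add 8h to convert from UTC-8).
Ravi in UTC: 09:00-10:00, 10:30-15:45, 17:30-22:00 (add 7h to convert from UTC-7).
Keanu in UTC: 10:15-16:00, 16:15-20:45 (add 4h to convert from UTC-4).
Zara in UTC: 12:15-15:00, 16:00-22:00 (add 7h to convert from UTC-7).
Zane ∩ Xiulan: 13:00-14:30, 15:15-20:30.
Zane ∩ Xiulan ∩ Uma: 13:00-14:30, 16:45-20:30.
Zane ∩ Xiulan ∩ Uma ∩ Wiremu: 13:00-14:30, 16:45-20:30.
Zane ∩ Xiulan ∩ Uma ∩ Wiremu ∩ Ravi: 13:00-14:30, 17:30-20:30.
Zane ∩ Xiulan ∩ Uma ∩ Wiremu ∩ Ravi ∩ Keanu: 13:00-14:30, 17:30-20:30.
Zane ∩ Xiulan ∩ Uma ∩ Wiremu ∩ Ravi ∩ Keanu ∩ Zara: 13:00-14:30, 17:30-20:30.
Summing the common windows: 90 + 180 = 270 minutes.

270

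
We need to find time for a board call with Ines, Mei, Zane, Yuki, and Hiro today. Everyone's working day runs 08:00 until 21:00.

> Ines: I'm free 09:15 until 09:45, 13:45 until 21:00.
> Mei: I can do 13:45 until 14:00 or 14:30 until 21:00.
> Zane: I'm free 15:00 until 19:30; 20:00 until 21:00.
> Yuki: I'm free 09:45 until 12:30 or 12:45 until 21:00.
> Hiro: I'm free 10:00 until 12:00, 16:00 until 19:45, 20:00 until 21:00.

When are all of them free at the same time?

16:00-19:30, 20:00-21:00

Ines ∩ Mei: 13:45-14:00, 14:30-21:00.
Ines ∩ Mei ∩ Zane: 15:00-19:30, 20:00-21:00.
Ines ∩ Mei ∩ Zane ∩ Yuki: 15:00-19:30, 20:00-21:00.
Ines ∩ Mei ∩ Zane ∩ Yuki ∩ Hiro: 16:00-19:30, 20:00-21:00.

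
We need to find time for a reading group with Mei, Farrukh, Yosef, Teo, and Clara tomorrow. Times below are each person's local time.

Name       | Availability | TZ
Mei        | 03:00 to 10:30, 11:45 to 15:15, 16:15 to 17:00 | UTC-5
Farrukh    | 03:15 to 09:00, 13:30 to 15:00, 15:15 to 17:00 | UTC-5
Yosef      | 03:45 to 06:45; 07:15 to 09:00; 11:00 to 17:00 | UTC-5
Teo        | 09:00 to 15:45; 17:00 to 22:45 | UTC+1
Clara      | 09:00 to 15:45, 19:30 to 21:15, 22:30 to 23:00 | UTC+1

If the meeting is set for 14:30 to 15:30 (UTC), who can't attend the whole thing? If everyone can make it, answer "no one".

Clara, Farrukh, Teo, Yosef

Mei in UTC: 08:00-15:30, 16:45-20:15, 21:15-22:00 (add 5h to convert from UTC-5).
Farrukh in UTC: 08:15-14:00, 18:30-20:00, 20:15-22:00 (add 5h to convert from UTC-5).
Yosef in UTC: 08:45-11:45, 12:15-14:00, 16:00-22:00 (add 5h to convert from UTC-5).
Teo in UTC: 08:00-14:45, 16:00-21:45 (subtract 1h to convert from UTC+1).
Clara in UTC: 08:00-14:45, 18:30-20:15, 21:30-22:00 (subtract 1h to convert from UTC+1).
Mei: free for 14:30-15:30. Farrukh: not fully free for 14:30-15:30. Yosef: not fully free for 14:30-15:30. Teo: not fully free for 14:30-15:30. Clara: not fully free for 14:30-15:30.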